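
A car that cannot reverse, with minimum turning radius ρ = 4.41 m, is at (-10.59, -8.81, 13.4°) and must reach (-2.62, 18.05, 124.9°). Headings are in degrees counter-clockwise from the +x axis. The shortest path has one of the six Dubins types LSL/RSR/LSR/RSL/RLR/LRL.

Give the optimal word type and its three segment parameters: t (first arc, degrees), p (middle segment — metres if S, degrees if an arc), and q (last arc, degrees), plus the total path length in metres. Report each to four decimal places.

LSL: t = 61.5904°, p = 20.7550 m, q = 49.9096°, L = 29.3370 m

Let ψ = atan2(Δy, Δx) = atan2(26.86, 7.97) = 73.4731° be the start→goal bearing.
Normalize: d = |goal − start| / ρ = 28.017503/4.41 = 6.353175, α = (θ_start − ψ) mod 360° = 299.9269° = 5.234711 rad, β = (θ_goal − ψ) mod 360° = 51.4269° = 0.897568 rad.
Common terms: sin α = -0.866663, cos α = 0.498894, sin β = 0.781813, cos β = 0.623513, cos(α−β) = -0.366501, d² = 40.362838. Work in radians in the unit-radius frame; every candidate has L = ρ·(t + p + q).
LSL: p² = 2 + d² − 2cos(α−β) + 2d(sin α − sin β) = 22.149728; p = √p² = 4.706350; φ = atan2(cos β − cos α, d + sin α − sin β) = 0.026482 rad; t = (φ − α) mod 2π = 1.074956 rad, q = (β − φ) mod 2π = 0.871086 rad → L = 4.41·(1.074956 + 4.706350 + 0.871086) = 4.41·6.652392 = 29.337048 m
RSR: p² = 2 + d² − 2cos(α−β) + 2d(sin β − sin α) = 64.041952; p = √p² = 8.002622; φ = atan2(cos α − cos β, d − sin α + sin β) = -0.015573 rad; t = (α − φ) mod 2π = 5.250284 rad, q = (φ − β) mod 2π = 5.370044 rad → L = 4.41·(5.250284 + 8.002622 + 5.370044) = 4.41·18.622950 = 82.127210 m
LSR: p² = d² − 2 + 2cos(α−β) + 2d(sin α + sin β) = 36.551703; p = √p² = 6.045800; φ = atan2(−cos α − cos β, d + sin α + sin β) − atan2(−2, p) = 0.142294 rad; t = (φ − α) mod 2π = 1.190768 rad, q = (φ − β) mod 2π = 5.527911 rad → L = 4.41·(1.190768 + 6.045800 + 5.527911) = 4.41·12.764479 = 56.291352 m
RSL: p² = d² − 2 + 2cos(α−β) − 2d(sin α + sin β) = 38.707967; p = √p² = 6.221573; φ = atan2(cos α + cos β, d − sin α − sin β) − atan2(2, p) = -0.138423 rad; t = (α − φ) mod 2π = 5.373135 rad, q = (β − φ) mod 2π = 1.035991 rad → L = 4.41·(5.373135 + 6.221573 + 1.035991) = 4.41·12.630699 = 55.701382 m
RLR: c = (6 − d² + 2cos(α−β) + 2d(sin α − sin β))/8 = -7.005244, |c| > 1 → infeasible
LRL: c = (6 − d² + 2cos(α−β) − 2d(sin α − sin β))/8 = -1.768716, |c| > 1 → infeasible
Shortest: LSL with L = 29.337048 m ≈ 29.3370 m
Convert LSL to answer units (arcs ×180/π): t = 1.074956·180/π = 61.5904°, p = ρ·p = 4.41·4.706350 = 20.7550 m, q = 0.871086·180/π = 49.9096°, L = 29.3370 m.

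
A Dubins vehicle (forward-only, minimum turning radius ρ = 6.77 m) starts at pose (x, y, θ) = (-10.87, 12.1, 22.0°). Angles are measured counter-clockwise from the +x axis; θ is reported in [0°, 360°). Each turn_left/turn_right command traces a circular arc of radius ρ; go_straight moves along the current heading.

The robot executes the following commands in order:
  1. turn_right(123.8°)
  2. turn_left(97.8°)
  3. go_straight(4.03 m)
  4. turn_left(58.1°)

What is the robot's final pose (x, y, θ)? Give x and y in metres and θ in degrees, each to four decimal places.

(14.4241, -1.1968, 54.1000°)

set_pose: (x, y, θ) = (-10.8700, 12.1000, 22.0000°), ρ = 6.77
turn_right(123.8°): centre at ρ to the right, rotate −123.8° → (-1.7070, 4.4385, -101.8000° ≡ 258.2000°)
turn_left(97.8°): centre at ρ to the left, rotate +97.8° → (4.4477, -3.6994, 356.0000°)
go_straight(4.03): x += 4.03·cos θ, y += 4.03·sin θ → (8.4679, -3.9805, 356.0000°)
turn_left(58.1°): centre at ρ to the left, rotate +58.1° → (14.4241, -1.1968, 414.1000° ≡ 54.1000°)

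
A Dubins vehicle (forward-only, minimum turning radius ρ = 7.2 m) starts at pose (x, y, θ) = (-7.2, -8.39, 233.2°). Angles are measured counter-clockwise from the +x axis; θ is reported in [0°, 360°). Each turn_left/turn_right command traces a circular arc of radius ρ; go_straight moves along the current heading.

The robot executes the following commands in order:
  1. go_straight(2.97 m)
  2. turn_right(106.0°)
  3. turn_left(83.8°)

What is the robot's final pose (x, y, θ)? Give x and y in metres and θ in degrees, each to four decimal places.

set_pose: (x, y, θ) = (-7.2000, -8.3900, 233.2000°), ρ = 7.2
go_straight(2.97): x += 2.97·cos θ, y += 2.97·sin θ → (-8.9791, -10.7682, 233.2000°)
turn_right(106.0°): centre at ρ to the right, rotate −106.0° → (-20.4794, -10.8083, 127.2000°)
turn_left(83.8°): centre at ρ to the left, rotate +83.8° → (-29.9227, -8.9898, 211.0000°)

(-29.9227, -8.9898, 211.0000°)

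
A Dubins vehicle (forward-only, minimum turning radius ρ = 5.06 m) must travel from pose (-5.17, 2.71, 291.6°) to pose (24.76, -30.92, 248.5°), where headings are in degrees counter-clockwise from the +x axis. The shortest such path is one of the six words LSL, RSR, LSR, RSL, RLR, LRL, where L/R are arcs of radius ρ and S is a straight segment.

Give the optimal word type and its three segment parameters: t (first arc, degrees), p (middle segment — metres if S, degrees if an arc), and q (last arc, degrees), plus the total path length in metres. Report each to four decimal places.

LSR: t = 24.6636°, p = 38.0799 m, q = 67.7636°, L = 46.2425 m

Let ψ = atan2(Δy, Δx) = atan2(-33.63, 29.93) = -48.3316° be the start→goal bearing.
Normalize: d = |goal − start| / ρ = 45.019793/5.06 = 8.897192, α = (θ_start − ψ) mod 360° = 339.9316° = 5.932925 rad, β = (θ_goal − ψ) mod 360° = 296.8316° = 5.180688 rad.
Common terms: sin α = -0.343142, cos α = 0.939284, sin β = -0.892337, cos β = 0.451369, cos(α−β) = 0.730162, d² = 79.160032. Work in radians in the unit-radius frame; every candidate has L = ρ·(t + p + q).
LSL: p² = 2 + d² − 2cos(α−β) + 2d(sin α − sin β) = 89.472298; p = √p² = 9.458980; φ = atan2(cos β − cos α, d + sin α − sin β) = -0.051605 rad; t = (φ − α) mod 2π = 0.298655 rad, q = (β − φ) mod 2π = 5.232293 rad → L = 5.06·(0.298655 + 9.458980 + 5.232293) = 5.06·14.989928 = 75.849036 m
RSR: p² = 2 + d² − 2cos(α−β) + 2d(sin β − sin α) = 69.927118; p = √p² = 8.362244; φ = atan2(cos α − cos β, d − sin α + sin β) = 0.058380 rad; t = (α − φ) mod 2π = 5.874545 rad, q = (φ − β) mod 2π = 1.160877 rad → L = 5.06·(5.874545 + 8.362244 + 1.160877) = 5.06·15.397666 = 77.912189 m
LSR: p² = d² − 2 + 2cos(α−β) + 2d(sin α + sin β) = 56.635766; p = √p² = 7.525674; φ = atan2(−cos α − cos β, d + sin α + sin β) − atan2(−2, p) = 0.080201 rad; t = (φ − α) mod 2π = 0.430461 rad, q = (φ − β) mod 2π = 1.182698 rad → L = 5.06·(0.430461 + 7.525674 + 1.182698) = 5.06·9.138832 = 46.242491 m
RSL: p² = d² − 2 + 2cos(α−β) − 2d(sin α + sin β) = 100.604948; p = √p² = 10.030202; φ = atan2(cos α + cos β, d − sin α − sin β) − atan2(2, p) = -0.060424 rad; t = (α − φ) mod 2π = 5.993349 rad, q = (β − φ) mod 2π = 5.241113 rad → L = 5.06·(5.993349 + 10.030202 + 5.241113) = 5.06·21.264664 = 107.599199 m
RLR: c = (6 − d² + 2cos(α−β) + 2d(sin α − sin β))/8 = -7.740890, |c| > 1 → infeasible
LRL: c = (6 − d² + 2cos(α−β) − 2d(sin α − sin β))/8 = -10.184037, |c| > 1 → infeasible
Shortest: LSR with L = 46.242491 m ≈ 46.2425 m
Convert LSR to answer units (arcs ×180/π): t = 0.430461·180/π = 24.6636°, p = ρ·p = 5.06·7.525674 = 38.0799 m, q = 1.182698·180/π = 67.7636°, L = 46.2425 m.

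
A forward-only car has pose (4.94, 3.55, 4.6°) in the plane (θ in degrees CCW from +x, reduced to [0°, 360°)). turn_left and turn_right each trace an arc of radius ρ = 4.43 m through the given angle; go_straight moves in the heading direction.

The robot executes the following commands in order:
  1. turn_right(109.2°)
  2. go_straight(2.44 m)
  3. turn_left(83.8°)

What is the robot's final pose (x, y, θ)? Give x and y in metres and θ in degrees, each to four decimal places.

(11.6810, -9.6016, 339.2000°)

set_pose: (x, y, θ) = (4.9400, 3.5500, 4.6000°), ρ = 4.43
turn_right(109.2°): centre at ρ to the right, rotate −109.2° → (9.5822, -1.9824, -104.6000° ≡ 255.4000°)
go_straight(2.44): x += 2.44·cos θ, y += 2.44·sin θ → (8.9672, -4.3436, 255.4000°)
turn_left(83.8°): centre at ρ to the left, rotate +83.8° → (11.6810, -9.6016, 339.2000°)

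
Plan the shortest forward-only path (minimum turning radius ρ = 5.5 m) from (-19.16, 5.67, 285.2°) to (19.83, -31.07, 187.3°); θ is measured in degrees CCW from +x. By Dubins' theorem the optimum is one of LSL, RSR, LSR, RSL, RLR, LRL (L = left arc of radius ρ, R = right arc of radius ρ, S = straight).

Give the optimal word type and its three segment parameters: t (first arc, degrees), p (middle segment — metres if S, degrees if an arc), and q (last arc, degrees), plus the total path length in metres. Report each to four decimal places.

Let ψ = atan2(Δy, Δx) = atan2(-36.74, 38.99) = -43.2982° be the start→goal bearing.
Normalize: d = |goal − start| / ρ = 53.572826/5.5 = 9.740514, α = (θ_start − ψ) mod 360° = 328.4982° = 5.733375 rad, β = (θ_goal − ψ) mod 360° = 230.5982° = 4.024698 rad.
Common terms: sin α = -0.522525, cos α = 0.852624, sin β = -0.772714, cos β = -0.634755, cos(α−β) = -0.137445, d² = 94.877610. Work in radians in the unit-radius frame; every candidate has L = ρ·(t + p + q).
LSL: p² = 2 + d² − 2cos(α−β) + 2d(sin α − sin β) = 102.026422; p = √p² = 10.100813; φ = atan2(cos β − cos α, d + sin α − sin β) = -0.147791 rad; t = (φ − α) mod 2π = 0.402019 rad, q = (β − φ) mod 2π = 4.172489 rad → L = 5.5·(0.402019 + 10.100813 + 4.172489) = 5.5·14.675321 = 80.714265 m
RSR: p² = 2 + d² − 2cos(α−β) + 2d(sin β − sin α) = 92.278576; p = √p² = 9.606174; φ = atan2(cos α − cos β, d − sin α + sin β) = 0.155461 rad; t = (α − φ) mod 2π = 5.577914 rad, q = (φ − β) mod 2π = 2.413949 rad → L = 5.5·(5.577914 + 9.606174 + 2.413949) = 5.5·17.598036 = 96.789201 m
LSR: p² = d² − 2 + 2cos(α−β) + 2d(sin α + sin β) = 67.370134; p = √p² = 8.207931; φ = atan2(−cos α − cos β, d + sin α + sin β) − atan2(−2, p) = 0.213217 rad; t = (φ − α) mod 2π = 0.763027 rad, q = (φ − β) mod 2π = 2.471705 rad → L = 5.5·(0.763027 + 8.207931 + 2.471705) = 5.5·11.442663 = 62.934647 m
RSL: p² = d² − 2 + 2cos(α−β) − 2d(sin α + sin β) = 117.835308; p = √p² = 10.855197; φ = atan2(cos α + cos β, d − sin α − sin β) − atan2(2, p) = -0.162461 rad; t = (α − φ) mod 2π = 5.895836 rad, q = (β − φ) mod 2π = 4.187158 rad → L = 5.5·(5.895836 + 10.855197 + 4.187158) = 5.5·20.938192 = 115.160054 m
RLR: c = (6 − d² + 2cos(α−β) + 2d(sin α − sin β))/8 = -10.534822, |c| > 1 → infeasible
LRL: c = (6 − d² + 2cos(α−β) − 2d(sin α − sin β))/8 = -11.753303, |c| > 1 → infeasible
Shortest: LSR with L = 62.934647 m ≈ 62.9346 m
Convert LSR to answer units (arcs ×180/π): t = 0.763027·180/π = 43.7182°, p = ρ·p = 5.5·8.207931 = 45.1436 m, q = 2.471705·180/π = 141.6182°, L = 62.9346 m.

LSR: t = 43.7182°, p = 45.1436 m, q = 141.6182°, L = 62.9346 m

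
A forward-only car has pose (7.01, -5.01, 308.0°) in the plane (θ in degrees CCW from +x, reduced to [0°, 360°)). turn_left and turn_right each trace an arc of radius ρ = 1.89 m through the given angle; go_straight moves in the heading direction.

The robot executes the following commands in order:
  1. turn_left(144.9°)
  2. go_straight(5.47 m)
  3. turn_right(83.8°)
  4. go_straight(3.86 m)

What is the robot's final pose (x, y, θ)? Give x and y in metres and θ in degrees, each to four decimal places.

set_pose: (x, y, θ) = (7.0100, -5.0100, 308.0000°), ρ = 1.89
turn_left(144.9°): centre at ρ to the left, rotate +144.9° → (10.3869, -3.7508, 452.9000° ≡ 92.9000°)
go_straight(5.47): x += 5.47·cos θ, y += 5.47·sin θ → (10.1102, 1.7122, 92.9000°)
turn_right(83.8°): centre at ρ to the right, rotate −83.8° → (11.6988, 3.6740, 9.1000°)
go_straight(3.86): x += 3.86·cos θ, y += 3.86·sin θ → (15.5103, 4.2845, 9.1000°)

(15.5103, 4.2845, 9.1000°)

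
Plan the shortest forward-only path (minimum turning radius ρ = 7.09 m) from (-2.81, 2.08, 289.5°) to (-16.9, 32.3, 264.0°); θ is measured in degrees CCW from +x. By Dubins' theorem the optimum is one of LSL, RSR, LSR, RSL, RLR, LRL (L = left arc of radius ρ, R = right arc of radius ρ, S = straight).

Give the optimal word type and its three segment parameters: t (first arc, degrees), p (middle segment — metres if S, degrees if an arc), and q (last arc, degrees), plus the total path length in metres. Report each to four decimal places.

LSL: t = 187.3451°, p = 30.3870 m, q = 147.1549°, L = 71.7793 m

Let ψ = atan2(Δy, Δx) = atan2(30.22, -14.09) = 114.9972° be the start→goal bearing.
Normalize: d = |goal − start| / ρ = 33.343313/7.09 = 4.702865, α = (θ_start − ψ) mod 360° = 174.5028° = 3.045649 rad, β = (θ_goal − ψ) mod 360° = 149.0028° = 2.600590 rad.
Common terms: sin α = 0.095797, cos α = -0.995401, sin β = 0.514996, cos β = -0.857193, cos(α−β) = 0.902585, d² = 22.116939. Work in radians in the unit-radius frame; every candidate has L = ρ·(t + p + q).
LSL: p² = 2 + d² − 2cos(α−β) + 2d(sin α − sin β) = 18.368894; p = √p² = 4.285895; φ = atan2(cos β − cos α, d + sin α − sin β) = 0.032253 rad; t = (φ − α) mod 2π = 3.269789 rad, q = (β − φ) mod 2π = 2.568337 rad → L = 7.09·(3.269789 + 4.285895 + 2.568337) = 7.09·10.124021 = 71.779310 m
RSR: p² = 2 + d² − 2cos(α−β) + 2d(sin β − sin α) = 26.254642; p = √p² = 5.123928; φ = atan2(cos α − cos β, d − sin α + sin β) = -0.026976 rad; t = (α − φ) mod 2π = 3.072625 rad, q = (φ − β) mod 2π = 3.655619 rad → L = 7.09·(3.072625 + 5.123928 + 3.655619) = 7.09·11.852173 = 84.031904 m
LSR: p² = d² − 2 + 2cos(α−β) + 2d(sin α + sin β) = 27.667057; p = √p² = 5.259948; φ = atan2(−cos α − cos β, d + sin α + sin β) − atan2(−2, p) = 0.698819 rad; t = (φ − α) mod 2π = 3.936355 rad, q = (φ − β) mod 2π = 4.381414 rad → L = 7.09·(3.936355 + 5.259948 + 4.381414) = 7.09·13.577718 = 96.266022 m
RSL: p² = d² − 2 + 2cos(α−β) − 2d(sin α + sin β) = 16.177162; p = √p² = 4.022084; φ = atan2(cos α + cos β, d − sin α − sin β) − atan2(2, p) = -0.886569 rad; t = (α − φ) mod 2π = 3.932218 rad, q = (β − φ) mod 2π = 3.487159 rad → L = 7.09·(3.932218 + 4.022084 + 3.487159) = 7.09·11.441461 = 81.119955 m
RLR: c = (6 − d² + 2cos(α−β) + 2d(sin α − sin β))/8 = -2.281830, |c| > 1 → infeasible
LRL: c = (6 − d² + 2cos(α−β) − 2d(sin α − sin β))/8 = -1.296112, |c| > 1 → infeasible
Shortest: LSL with L = 71.779310 m ≈ 71.7793 m
Convert LSL to answer units (arcs ×180/π): t = 3.269789·180/π = 187.3451°, p = ρ·p = 7.09·4.285895 = 30.3870 m, q = 2.568337·180/π = 147.1549°, L = 71.7793 m.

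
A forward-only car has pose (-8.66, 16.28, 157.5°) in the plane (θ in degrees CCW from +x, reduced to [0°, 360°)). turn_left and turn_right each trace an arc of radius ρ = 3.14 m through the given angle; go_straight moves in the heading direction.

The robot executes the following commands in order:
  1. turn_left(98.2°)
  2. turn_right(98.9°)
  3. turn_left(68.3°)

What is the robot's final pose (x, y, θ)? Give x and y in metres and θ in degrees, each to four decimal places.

set_pose: (x, y, θ) = (-8.6600, 16.2800, 157.5000°), ρ = 3.14
turn_left(98.2°): centre at ρ to the left, rotate +98.2° → (-12.9043, 14.1546, 255.7000°)
turn_right(98.9°): centre at ρ to the right, rotate −98.9° → (-17.1840, 12.0441, 156.8000°)
turn_left(68.3°): centre at ρ to the left, rotate +68.3° → (-20.6452, 11.3744, 225.1000°)

(-20.6452, 11.3744, 225.1000°)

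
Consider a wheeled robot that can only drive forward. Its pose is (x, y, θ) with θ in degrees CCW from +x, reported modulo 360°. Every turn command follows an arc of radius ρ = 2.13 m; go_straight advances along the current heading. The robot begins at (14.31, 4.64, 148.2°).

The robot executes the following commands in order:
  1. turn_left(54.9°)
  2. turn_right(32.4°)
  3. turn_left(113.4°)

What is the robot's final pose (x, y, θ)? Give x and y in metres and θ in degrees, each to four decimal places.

set_pose: (x, y, θ) = (14.3100, 4.6400, 148.2000°), ρ = 2.13
turn_left(54.9°): centre at ρ to the left, rotate +54.9° → (12.3519, 4.7889, 203.1000°)
turn_right(32.4°): centre at ρ to the right, rotate −32.4° → (11.1720, 4.6462, 170.7000°)
turn_left(113.4°): centre at ρ to the left, rotate +113.4° → (8.7620, 2.0253, 284.1000°)

(8.7620, 2.0253, 284.1000°)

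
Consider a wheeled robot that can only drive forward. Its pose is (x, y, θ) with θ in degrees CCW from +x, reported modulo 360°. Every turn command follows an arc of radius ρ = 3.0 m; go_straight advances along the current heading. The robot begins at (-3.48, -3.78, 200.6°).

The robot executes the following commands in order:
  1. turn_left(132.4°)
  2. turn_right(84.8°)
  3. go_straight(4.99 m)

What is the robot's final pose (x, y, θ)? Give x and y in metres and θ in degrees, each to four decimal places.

set_pose: (x, y, θ) = (-3.4800, -3.7800, 200.6000°), ρ = 3.0
turn_left(132.4°): centre at ρ to the left, rotate +132.4° → (-3.7864, -9.2612, 333.0000°)
turn_right(84.8°): centre at ρ to the right, rotate −84.8° → (-2.3630, -13.0483, 248.2000°)
go_straight(4.99): x += 4.99·cos θ, y += 4.99·sin θ → (-4.2161, -17.6815, 248.2000°)

(-4.2161, -17.6815, 248.2000°)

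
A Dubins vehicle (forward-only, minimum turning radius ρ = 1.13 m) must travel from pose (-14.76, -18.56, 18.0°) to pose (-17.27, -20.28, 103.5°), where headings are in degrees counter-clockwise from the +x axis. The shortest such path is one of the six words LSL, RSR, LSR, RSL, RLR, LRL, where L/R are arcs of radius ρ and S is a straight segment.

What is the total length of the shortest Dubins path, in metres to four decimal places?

7.2150 m

Let ψ = atan2(Δy, Δx) = atan2(-1.72, -2.51) = -145.5788° be the start→goal bearing.
Normalize: d = |goal − start| / ρ = 3.042778/1.13 = 2.692724, α = (θ_start − ψ) mod 360° = 163.5788° = 2.854988 rad, β = (θ_goal − ψ) mod 360° = 249.0788° = 4.347244 rad.
Common terms: sin α = 0.282697, cos α = -0.959209, sin β = -0.934072, cos β = -0.357084, cos(α−β) = 0.078459, d² = 7.250764. Work in radians in the unit-radius frame; every candidate has L = ρ·(t + p + q).
LSL: p² = 2 + d² − 2cos(α−β) + 2d(sin α − sin β) = 15.646693; p = √p² = 3.955590; φ = atan2(cos β − cos α, d + sin α − sin β) = 0.152815 rad; t = (φ − α) mod 2π = 3.581013 rad, q = (β − φ) mod 2π = 4.194429 rad → L = 1.13·(3.581013 + 3.955590 + 4.194429) = 1.13·11.731032 = 13.256066 m
RSR: p² = 2 + d² − 2cos(α−β) + 2d(sin β − sin α) = 2.540997; p = √p² = 1.594051; φ = atan2(cos α − cos β, d − sin α + sin β) = -0.387346 rad; t = (α − φ) mod 2π = 3.242334 rad, q = (φ − β) mod 2π = 1.548595 rad → L = 1.13·(3.242334 + 1.594051 + 1.548595) = 1.13·6.384979 = 7.215027 m
LSR: p² = d² − 2 + 2cos(α−β) + 2d(sin α + sin β) = 1.899735; p = √p² = 1.378309; φ = atan2(−cos α − cos β, d + sin α + sin β) − atan2(−2, p) = 1.540108 rad; t = (φ − α) mod 2π = 4.968306 rad, q = (φ − β) mod 2π = 3.476049 rad → L = 1.13·(4.968306 + 1.378309 + 3.476049) = 1.13·9.822664 = 11.099610 m
RSL: p² = d² − 2 + 2cos(α−β) − 2d(sin α + sin β) = 8.915629; p = √p² = 2.985905; φ = atan2(cos α + cos β, d − sin α − sin β) − atan2(2, p) = -0.965170 rad; t = (α − φ) mod 2π = 3.820158 rad, q = (β − φ) mod 2π = 5.312414 rad → L = 1.13·(3.820158 + 2.985905 + 5.312414) = 1.13·12.118477 = 13.693879 m
RLR: c = (6 − d² + 2cos(α−β) + 2d(sin α − sin β))/8 = 0.682375; p = 2π − arccos c = 5.463396 rad; φ = atan2(cos α − cos β, d − sin α + sin β) = -0.387346 rad; t = (α − φ + p/2) mod 2π = 5.974032 rad, q = (α − β − t + p) mod 2π = 4.280293 rad → L = 1.13·(5.974032 + 5.463396 + 4.280293) = 1.13·15.717721 = 17.761025 m
LRL: c = (6 − d² + 2cos(α−β) − 2d(sin α − sin β))/8 = -0.955837; p = 2π − arccos c = 3.439895 rad; φ = atan2(cos β − cos α, d + sin α − sin β) = 0.152815 rad; t = (φ − α + p/2) mod 2π = 5.300960 rad, q = (β − α − t + p) mod 2π = 5.914377 rad → L = 1.13·(5.300960 + 3.439895 + 5.914377) = 1.13·14.655233 = 16.560413 m
Shortest: RSR with L = 7.215027 m ≈ 7.2150 m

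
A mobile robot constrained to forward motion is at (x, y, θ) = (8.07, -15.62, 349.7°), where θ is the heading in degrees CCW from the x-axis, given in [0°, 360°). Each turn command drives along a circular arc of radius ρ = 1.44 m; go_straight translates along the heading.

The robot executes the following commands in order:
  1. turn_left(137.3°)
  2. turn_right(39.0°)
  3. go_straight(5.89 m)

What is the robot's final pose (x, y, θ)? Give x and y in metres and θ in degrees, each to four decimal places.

set_pose: (x, y, θ) = (8.0700, -15.6200, 349.7000°), ρ = 1.44
turn_left(137.3°): centre at ρ to the left, rotate +137.3° → (9.4775, -13.3366, 487.0000° ≡ 127.0000°)
turn_right(39.0°): centre at ρ to the right, rotate −39.0° → (9.1884, -12.4197, 88.0000°)
go_straight(5.89): x += 5.89·cos θ, y += 5.89·sin θ → (9.3940, -6.5333, 88.0000°)

(9.3940, -6.5333, 88.0000°)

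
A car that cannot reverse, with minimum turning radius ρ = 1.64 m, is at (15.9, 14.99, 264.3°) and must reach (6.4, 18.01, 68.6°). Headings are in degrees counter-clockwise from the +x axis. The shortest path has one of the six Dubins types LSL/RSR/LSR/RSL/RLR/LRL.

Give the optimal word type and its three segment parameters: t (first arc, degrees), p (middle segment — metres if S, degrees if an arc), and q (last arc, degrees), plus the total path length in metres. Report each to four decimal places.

RSR: t = 103.9058°, p = 6.7314 m, q = 91.7942°, L = 12.3330 m

Let ψ = atan2(Δy, Δx) = atan2(3.02, -9.50) = 162.3648° be the start→goal bearing.
Normalize: d = |goal − start| / ρ = 9.968470/1.64 = 6.078336, α = (θ_start − ψ) mod 360° = 101.9352° = 1.779105 rad, β = (θ_goal − ψ) mod 360° = 266.2352° = 4.646681 rad.
Common terms: sin α = 0.978382, cos α = -0.206805, sin β = -0.997842, cos β = -0.065661, cos(α−β) = -0.962692, d² = 36.946163. Work in radians in the unit-radius frame; every candidate has L = ρ·(t + p + q).
LSL: p² = 2 + d² − 2cos(α−β) + 2d(sin α − sin β) = 64.895853; p = √p² = 8.055796; φ = atan2(cos β − cos α, d + sin α − sin β) = 0.017522 rad; t = (φ − α) mod 2π = 4.521602 rad, q = (β − φ) mod 2π = 4.629159 rad → L = 1.64·(4.521602 + 8.055796 + 4.629159) = 1.64·17.206558 = 28.218754 m
RSR: p² = 2 + d² − 2cos(α−β) + 2d(sin β − sin α) = 16.847240; p = √p² = 4.104539; φ = atan2(cos α − cos β, d − sin α + sin β) = -0.034394 rad; t = (α − φ) mod 2π = 1.813499 rad, q = (φ − β) mod 2π = 1.602111 rad → L = 1.64·(1.813499 + 4.104539 + 1.602111) = 1.64·7.520148 = 12.333043 m
LSR: p² = d² − 2 + 2cos(α−β) + 2d(sin α + sin β) = 32.784213; p = √p² = 5.725750; φ = atan2(−cos α − cos β, d + sin α + sin β) − atan2(−2, p) = 0.380990 rad; t = (φ − α) mod 2π = 4.885071 rad, q = (φ − β) mod 2π = 2.017495 rad → L = 1.64·(4.885071 + 5.725750 + 2.017495) = 1.64·12.628315 = 20.710437 m
RSL: p² = d² − 2 + 2cos(α−β) − 2d(sin α + sin β) = 33.257346; p = √p² = 5.766918; φ = atan2(cos α + cos β, d − sin α − sin β) − atan2(2, p) = -0.378479 rad; t = (α − φ) mod 2π = 2.157584 rad, q = (β − φ) mod 2π = 5.025160 rad → L = 1.64·(2.157584 + 5.766918 + 5.025160) = 1.64·12.949662 = 21.237446 m
RLR: c = (6 − d² + 2cos(α−β) + 2d(sin α − sin β))/8 = -1.105905, |c| > 1 → infeasible
LRL: c = (6 − d² + 2cos(α−β) − 2d(sin α − sin β))/8 = -7.111982, |c| > 1 → infeasible
Shortest: RSR with L = 12.333043 m ≈ 12.3330 m
Convert RSR to answer units (arcs ×180/π): t = 1.813499·180/π = 103.9058°, p = ρ·p = 1.64·4.104539 = 6.7314 m, q = 1.602111·180/π = 91.7942°, L = 12.3330 m.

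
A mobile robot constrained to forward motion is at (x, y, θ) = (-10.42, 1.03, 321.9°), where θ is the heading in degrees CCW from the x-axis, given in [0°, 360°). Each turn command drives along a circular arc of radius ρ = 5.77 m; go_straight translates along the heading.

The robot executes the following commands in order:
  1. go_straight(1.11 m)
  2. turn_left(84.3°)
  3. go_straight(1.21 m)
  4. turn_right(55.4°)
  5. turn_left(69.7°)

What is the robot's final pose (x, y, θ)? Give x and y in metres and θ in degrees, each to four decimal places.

set_pose: (x, y, θ) = (-10.4200, 1.0300, 321.9000°), ρ = 5.77
go_straight(1.11): x += 1.11·cos θ, y += 1.11·sin θ → (-9.5465, 0.3451, 321.9000°)
turn_left(84.3°): centre at ρ to the left, rotate +84.3° → (-1.8216, 0.8920, 406.2000° ≡ 46.2000°)
go_straight(1.21): x += 1.21·cos θ, y += 1.21·sin θ → (-0.9842, 1.7654, 46.2000°)
turn_right(55.4°): centre at ρ to the right, rotate −55.4° → (4.1029, 3.4675, -9.2000° ≡ 350.8000°)
turn_left(69.7°): centre at ρ to the left, rotate +69.7° → (10.0474, 6.3220, 420.5000° ≡ 60.5000°)

(10.0474, 6.3220, 60.5000°)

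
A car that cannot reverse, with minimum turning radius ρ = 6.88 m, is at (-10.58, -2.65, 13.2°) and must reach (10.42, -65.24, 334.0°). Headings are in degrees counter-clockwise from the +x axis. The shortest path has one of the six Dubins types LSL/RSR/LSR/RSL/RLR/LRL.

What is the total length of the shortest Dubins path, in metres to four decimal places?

70.5268 m

Let ψ = atan2(Δy, Δx) = atan2(-62.59, 21.00) = -71.4525° be the start→goal bearing.
Normalize: d = |goal − start| / ρ = 66.018998/6.88 = 9.595785, α = (θ_start − ψ) mod 360° = 84.6525° = 1.477465 rad, β = (θ_goal − ψ) mod 360° = 45.4525° = 0.793296 rad.
Common terms: sin α = 0.995648, cos α = 0.093196, sin β = 0.712669, cos β = 0.701500, cos(α−β) = 0.774944, d² = 92.079082. Work in radians in the unit-radius frame; every candidate has L = ρ·(t + p + q).
LSL: p² = 2 + d² − 2cos(α−β) + 2d(sin α − sin β) = 97.959991; p = √p² = 9.897474; φ = atan2(cos β − cos α, d + sin α − sin β) = 0.061499 rad; t = (φ − α) mod 2π = 4.867219 rad, q = (β − φ) mod 2π = 0.731797 rad → L = 6.88·(4.867219 + 9.897474 + 0.731797) = 6.88·15.496490 = 106.615853 m
RSR: p² = 2 + d² − 2cos(α−β) + 2d(sin β − sin α) = 87.098395; p = √p² = 9.332652; φ = atan2(cos α − cos β, d − sin α + sin β) = -0.065226 rad; t = (α − φ) mod 2π = 1.542692 rad, q = (φ − β) mod 2π = 5.424663 rad → L = 6.88·(1.542692 + 9.332652 + 5.424663) = 6.88·16.300006 = 112.144044 m
LSR: p² = d² − 2 + 2cos(α−β) + 2d(sin α + sin β) = 124.414261; p = √p² = 11.154114; φ = atan2(−cos α − cos β, d + sin α + sin β) − atan2(−2, p) = 0.107235 rad; t = (φ − α) mod 2π = 4.912955 rad, q = (φ − β) mod 2π = 5.597124 rad → L = 6.88·(4.912955 + 11.154114 + 5.597124) = 6.88·21.664192 = 149.049643 m
RSL: p² = d² − 2 + 2cos(α−β) − 2d(sin α + sin β) = 58.843681; p = √p² = 7.670964; φ = atan2(cos α + cos β, d − sin α − sin β) − atan2(2, p) = -0.154630 rad; t = (α − φ) mod 2π = 1.632096 rad, q = (β − φ) mod 2π = 0.947927 rad → L = 6.88·(1.632096 + 7.670964 + 0.947927) = 6.88·10.250986 = 70.526781 m
RLR: c = (6 − d² + 2cos(α−β) + 2d(sin α − sin β))/8 = -9.887299, |c| > 1 → infeasible
LRL: c = (6 − d² + 2cos(α−β) − 2d(sin α − sin β))/8 = -11.244999, |c| > 1 → infeasible
Shortest: RSL with L = 70.526781 m ≈ 70.5268 m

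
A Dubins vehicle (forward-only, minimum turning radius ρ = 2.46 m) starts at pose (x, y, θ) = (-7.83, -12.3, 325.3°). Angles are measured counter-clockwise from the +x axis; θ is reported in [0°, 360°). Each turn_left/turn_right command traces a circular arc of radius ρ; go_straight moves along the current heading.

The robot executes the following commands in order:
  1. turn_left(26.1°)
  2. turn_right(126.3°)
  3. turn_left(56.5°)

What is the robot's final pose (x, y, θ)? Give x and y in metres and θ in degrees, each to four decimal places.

set_pose: (x, y, θ) = (-7.8300, -12.3000, 325.3000°), ρ = 2.46
turn_left(26.1°): centre at ρ to the left, rotate +26.1° → (-6.7974, -12.7099, 351.4000°)
turn_right(126.3°): centre at ρ to the right, rotate −126.3° → (-5.4228, -16.8787, 225.1000°)
turn_left(56.5°): centre at ρ to the left, rotate +56.5° → (-6.0900, -19.1097, 281.6000°)

(-6.0900, -19.1097, 281.6000°)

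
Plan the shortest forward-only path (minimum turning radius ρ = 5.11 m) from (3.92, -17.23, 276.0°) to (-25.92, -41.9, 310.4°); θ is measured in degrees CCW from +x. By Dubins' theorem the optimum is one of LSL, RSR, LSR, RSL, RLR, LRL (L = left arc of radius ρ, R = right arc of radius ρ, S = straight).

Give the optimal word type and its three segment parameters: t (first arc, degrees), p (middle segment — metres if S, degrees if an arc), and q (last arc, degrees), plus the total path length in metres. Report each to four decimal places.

RSL: t = 71.3429°, p = 27.6514 m, q = 105.7429°, L = 43.4451 m

Let ψ = atan2(Δy, Δx) = atan2(-24.67, -29.84) = -140.4180° be the start→goal bearing.
Normalize: d = |goal − start| / ρ = 38.717367/5.11 = 7.576784, α = (θ_start − ψ) mod 360° = 56.4180° = 0.984680 rad, β = (θ_goal − ψ) mod 360° = 90.8180° = 1.585073 rad.
Common terms: sin α = 0.833095, cos α = 0.553130, sin β = 0.999898, cos β = -0.014276, cos(α−β) = 0.825113, d² = 57.407658. Work in radians in the unit-radius frame; every candidate has L = ρ·(t + p + q).
LSL: p² = 2 + d² − 2cos(α−β) + 2d(sin α − sin β) = 55.229771; p = √p² = 7.431674; φ = atan2(cos β − cos α, d + sin α − sin β) = -0.076424 rad; t = (φ − α) mod 2π = 5.222081 rad, q = (β − φ) mod 2π = 1.661497 rad → L = 5.11·(5.222081 + 7.431674 + 1.661497) = 5.11·14.315252 = 73.150938 m
RSR: p² = 2 + d² − 2cos(α−β) + 2d(sin β − sin α) = 60.285090; p = √p² = 7.764347; φ = atan2(cos α − cos β, d − sin α + sin β) = 0.073144 rad; t = (α − φ) mod 2π = 0.911536 rad, q = (φ − β) mod 2π = 4.771256 rad → L = 5.11·(0.911536 + 7.764347 + 4.771256) = 5.11·13.447139 = 68.714883 m
LSR: p² = d² − 2 + 2cos(α−β) + 2d(sin α + sin β) = 84.834273; p = √p² = 9.210552; φ = atan2(−cos α − cos β, d + sin α + sin β) − atan2(−2, p) = 0.156620 rad; t = (φ − α) mod 2π = 5.455125 rad, q = (φ − β) mod 2π = 4.854732 rad → L = 5.11·(5.455125 + 9.210552 + 4.854732) = 5.11·19.520410 = 99.749294 m
RSL: p² = d² − 2 + 2cos(α−β) − 2d(sin α + sin β) = 29.281497; p = √p² = 5.411238; φ = atan2(cos α + cos β, d − sin α − sin β) − atan2(2, p) = -0.260488 rad; t = (α − φ) mod 2π = 1.245168 rad, q = (β − φ) mod 2π = 1.845561 rad → L = 5.11·(1.245168 + 5.411238 + 1.845561) = 5.11·8.501967 = 43.445053 m
RLR: c = (6 − d² + 2cos(α−β) + 2d(sin α − sin β))/8 = -6.535636, |c| > 1 → infeasible
LRL: c = (6 − d² + 2cos(α−β) − 2d(sin α − sin β))/8 = -5.903721, |c| > 1 → infeasible
Shortest: RSL with L = 43.445053 m ≈ 43.4451 m
Convert RSL to answer units (arcs ×180/π): t = 1.245168·180/π = 71.3429°, p = ρ·p = 5.11·5.411238 = 27.6514 m, q = 1.845561·180/π = 105.7429°, L = 43.4451 m.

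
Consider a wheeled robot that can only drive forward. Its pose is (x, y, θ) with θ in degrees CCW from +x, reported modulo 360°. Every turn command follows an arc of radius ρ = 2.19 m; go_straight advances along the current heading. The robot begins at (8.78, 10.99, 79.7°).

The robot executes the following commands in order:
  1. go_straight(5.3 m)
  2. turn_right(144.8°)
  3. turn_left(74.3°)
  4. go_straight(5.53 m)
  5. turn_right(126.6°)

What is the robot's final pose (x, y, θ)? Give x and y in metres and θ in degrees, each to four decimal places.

set_pose: (x, y, θ) = (8.7800, 10.9900, 79.7000°), ρ = 2.19
go_straight(5.3): x += 5.3·cos θ, y += 5.3·sin θ → (9.7277, 16.2046, 79.7000°)
turn_right(144.8°): centre at ρ to the right, rotate −144.8° → (13.8688, 16.7351, -65.1000° ≡ 294.9000°)
turn_left(74.3°): centre at ρ to the left, rotate +74.3° → (16.2054, 15.4953, 369.2000° ≡ 9.2000°)
go_straight(5.53): x += 5.53·cos θ, y += 5.53·sin θ → (21.6642, 16.3795, 9.2000°)
turn_right(126.6°): centre at ρ to the right, rotate −126.6° → (23.9587, 13.2098, -117.4000° ≡ 242.6000°)

(23.9587, 13.2098, 242.6000°)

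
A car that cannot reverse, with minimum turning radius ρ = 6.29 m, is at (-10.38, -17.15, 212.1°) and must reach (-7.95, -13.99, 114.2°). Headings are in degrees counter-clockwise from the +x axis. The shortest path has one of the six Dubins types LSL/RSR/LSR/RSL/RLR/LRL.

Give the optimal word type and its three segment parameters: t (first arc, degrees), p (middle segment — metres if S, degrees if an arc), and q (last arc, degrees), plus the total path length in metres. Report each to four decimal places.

RLR: t = 2.8177°, p = 305.5157°, q = 40.5981°, L = 38.3061 m

Let ψ = atan2(Δy, Δx) = atan2(3.16, 2.43) = 52.4402° be the start→goal bearing.
Normalize: d = |goal − start| / ρ = 3.986289/6.29 = 0.633750, α = (θ_start − ψ) mod 360° = 159.6598° = 2.786590 rad, β = (θ_goal − ψ) mod 360° = 61.7598° = 1.077912 rad.
Common terms: sin α = 0.347593, cos α = -0.937645, sin β = 0.880972, cos β = 0.473169, cos(α−β) = -0.137445, d² = 0.401639. Work in radians in the unit-radius frame; every candidate has L = ρ·(t + p + q).
LSL: p² = 2 + d² − 2cos(α−β) + 2d(sin α − sin β) = 2.000471; p = √p² = 1.414380; φ = atan2(cos β − cos α, d + sin α − sin β) = 1.499772 rad; t = (φ − α) mod 2π = 4.996367 rad, q = (β − φ) mod 2π = 5.861326 rad → L = 6.29·(4.996367 + 1.414380 + 5.861326) = 6.29·12.272073 = 77.191341 m
RSR: p² = 2 + d² − 2cos(α−β) + 2d(sin β − sin α) = 3.352586; p = √p² = 1.831007; φ = atan2(cos α − cos β, d − sin α + sin β) = -0.879645 rad; t = (α − φ) mod 2π = 3.666235 rad, q = (φ − β) mod 2π = 4.325628 rad → L = 6.29·(3.666235 + 1.831007 + 4.325628) = 6.29·9.822870 = 61.785850 m
LSR: p² = d² − 2 + 2cos(α−β) + 2d(sin α + sin β) = -0.316043 < 0 → infeasible
RSL: p² = d² − 2 + 2cos(α−β) − 2d(sin α + sin β) = -3.430457 < 0 → infeasible
RLR: c = (6 − d² + 2cos(α−β) + 2d(sin α − sin β))/8 = 0.580927; p = 2π − arccos c = 5.332256 rad; φ = atan2(cos α − cos β, d − sin α + sin β) = -0.879645 rad; t = (α − φ + p/2) mod 2π = 0.049177 rad, q = (α − β − t + p) mod 2π = 0.708570 rad → L = 6.29·(0.049177 + 5.332256 + 0.708570) = 6.29·6.090004 = 38.306122 m
LRL: c = (6 − d² + 2cos(α−β) − 2d(sin α − sin β))/8 = 0.749941; p = 2π − arccos c = 5.560362 rad; φ = atan2(cos β − cos α, d + sin α − sin β) = 1.499772 rad; t = (φ − α + p/2) mod 2π = 1.493363 rad, q = (β − α − t + p) mod 2π = 2.358322 rad → L = 6.29·(1.493363 + 5.560362 + 2.358322) = 6.29·9.412047 = 59.201775 m
Shortest: RLR with L = 38.306122 m ≈ 38.3061 m
Convert RLR to answer units (arcs ×180/π): t = 0.049177·180/π = 2.8177°, p = 5.332256·180/π = 305.5157°, q = 0.708570·180/π = 40.5981°, L = 38.3061 m.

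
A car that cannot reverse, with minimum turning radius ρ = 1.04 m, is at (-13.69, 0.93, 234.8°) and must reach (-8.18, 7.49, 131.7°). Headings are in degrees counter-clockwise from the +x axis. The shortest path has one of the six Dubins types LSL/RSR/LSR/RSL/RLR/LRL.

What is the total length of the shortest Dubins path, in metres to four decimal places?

12.2072 m

Let ψ = atan2(Δy, Δx) = atan2(6.56, 5.51) = 49.9718° be the start→goal bearing.
Normalize: d = |goal − start| / ρ = 8.567012/1.04 = 8.237512, α = (θ_start − ψ) mod 360° = 184.8282° = 3.225861 rad, β = (θ_goal − ψ) mod 360° = 81.7282° = 1.426426 rad.
Common terms: sin α = -0.084168, cos α = -0.996452, sin β = 0.989597, cos β = 0.143869, cos(α−β) = -0.226651, d² = 67.856601. Work in radians in the unit-radius frame; every candidate has L = ρ·(t + p + q).
LSL: p² = 2 + d² − 2cos(α−β) + 2d(sin α − sin β) = 52.619596; p = √p² = 7.253937; φ = atan2(cos β − cos α, d + sin α − sin β) = 0.157855 rad; t = (φ − α) mod 2π = 3.215179 rad, q = (β − φ) mod 2π = 1.268571 rad → L = 1.04·(3.215179 + 7.253937 + 1.268571) = 1.04·11.737687 = 12.207195 m
RSR: p² = 2 + d² − 2cos(α−β) + 2d(sin β − sin α) = 88.000211; p = √p² = 9.380843; φ = atan2(cos α − cos β, d − sin α + sin β) = -0.121860 rad; t = (α − φ) mod 2π = 3.347721 rad, q = (φ − β) mod 2π = 4.734899 rad → L = 1.04·(3.347721 + 9.380843 + 4.734899) = 1.04·17.463463 = 18.162001 m
LSR: p² = d² − 2 + 2cos(α−β) + 2d(sin α + sin β) = 80.320251; p = √p² = 8.962157; φ = atan2(−cos α − cos β, d + sin α + sin β) − atan2(−2, p) = 0.312544 rad; t = (φ − α) mod 2π = 3.369869 rad, q = (φ − β) mod 2π = 5.169303 rad → L = 1.04·(3.369869 + 8.962157 + 5.169303) = 1.04·17.501329 = 18.201382 m
RSL: p² = d² − 2 + 2cos(α−β) − 2d(sin α + sin β) = 50.486347; p = √p² = 7.105374; φ = atan2(cos α + cos β, d − sin α − sin β) − atan2(2, p) = -0.390139 rad; t = (α − φ) mod 2π = 3.616000 rad, q = (β − φ) mod 2π = 1.816565 rad → L = 1.04·(3.616000 + 7.105374 + 1.816565) = 1.04·12.537940 = 13.039457 m
RLR: c = (6 − d² + 2cos(α−β) + 2d(sin α − sin β))/8 = -10.000026, |c| > 1 → infeasible
LRL: c = (6 − d² + 2cos(α−β) − 2d(sin α − sin β))/8 = -5.577450, |c| > 1 → infeasible
Shortest: LSL with L = 12.207195 m ≈ 12.2072 m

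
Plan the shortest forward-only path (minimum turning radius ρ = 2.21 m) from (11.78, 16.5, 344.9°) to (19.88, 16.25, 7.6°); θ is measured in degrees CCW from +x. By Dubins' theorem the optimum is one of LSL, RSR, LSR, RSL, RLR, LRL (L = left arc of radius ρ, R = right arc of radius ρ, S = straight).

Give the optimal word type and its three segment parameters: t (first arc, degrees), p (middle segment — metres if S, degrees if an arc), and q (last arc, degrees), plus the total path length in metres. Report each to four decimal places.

LSL: t = 13.5705°, p = 7.2346 m, q = 9.1295°, L = 8.1102 m

Let ψ = atan2(Δy, Δx) = atan2(-0.25, 8.10) = -1.7678° be the start→goal bearing.
Normalize: d = |goal − start| / ρ = 8.103857/2.21 = 3.666904, α = (θ_start − ψ) mod 360° = 346.6678° = 6.050495 rad, β = (θ_goal − ψ) mod 360° = 9.3678° = 0.163499 rad.
Common terms: sin α = -0.230596, cos α = 0.973050, sin β = 0.162772, cos β = 0.986664, cos(α−β) = 0.922538, d² = 13.446183. Work in radians in the unit-radius frame; every candidate has L = ρ·(t + p + q).
LSL: p² = 2 + d² − 2cos(α−β) + 2d(sin α − sin β) = 10.716220; p = √p² = 3.273564; φ = atan2(cos β − cos α, d + sin α − sin β) = 0.004159 rad; t = (φ − α) mod 2π = 0.236849 rad, q = (β − φ) mod 2π = 0.159341 rad → L = 2.21·(0.236849 + 3.273564 + 0.159341) = 2.21·3.669754 = 8.110155 m
RSR: p² = 2 + d² − 2cos(α−β) + 2d(sin β − sin α) = 16.485992; p = √p² = 4.060295; φ = atan2(cos α − cos β, d − sin α + sin β) = -0.003353 rad; t = (α − φ) mod 2π = 6.053848 rad, q = (φ − β) mod 2π = 6.116333 rad → L = 2.21·(6.053848 + 4.060295 + 6.116333) = 2.21·16.230475 = 35.869351 m
LSR: p² = d² − 2 + 2cos(α−β) + 2d(sin α + sin β) = 12.793849; p = √p² = 3.576849; φ = atan2(−cos α − cos β, d + sin α + sin β) − atan2(−2, p) = 0.011228 rad; t = (φ − α) mod 2π = 0.243918 rad, q = (φ − β) mod 2π = 6.130914 rad → L = 2.21·(0.243918 + 3.576849 + 6.130914) = 2.21·9.951682 = 21.993216 m
RSL: p² = d² − 2 + 2cos(α−β) − 2d(sin α + sin β) = 13.788668; p = √p² = 3.713310; φ = atan2(cos α + cos β, d − sin α − sin β) − atan2(2, p) = -0.010818 rad; t = (α − φ) mod 2π = 6.061313 rad, q = (β − φ) mod 2π = 0.174317 rad → L = 2.21·(6.061313 + 3.713310 + 0.174317) = 2.21·9.948940 = 21.987157 m
RLR: c = (6 − d² + 2cos(α−β) + 2d(sin α − sin β))/8 = -1.060749, |c| > 1 → infeasible
LRL: c = (6 − d² + 2cos(α−β) − 2d(sin α − sin β))/8 = -0.339528; p = 2π − arccos c = 4.365974 rad; φ = atan2(cos β − cos α, d + sin α − sin β) = 0.004159 rad; t = (φ − α + p/2) mod 2π = 2.419836 rad, q = (β − α − t + p) mod 2π = 2.342328 rad → L = 2.21·(2.419836 + 4.365974 + 2.342328) = 2.21·9.128139 = 20.173186 m
Shortest: LSL with L = 8.110155 m ≈ 8.1102 m
Convert LSL to answer units (arcs ×180/π): t = 0.236849·180/π = 13.5705°, p = ρ·p = 2.21·3.273564 = 7.2346 m, q = 0.159341·180/π = 9.1295°, L = 8.1102 m.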